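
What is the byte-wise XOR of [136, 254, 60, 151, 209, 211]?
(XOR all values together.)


XOR chain: 136 ^ 254 ^ 60 ^ 151 ^ 209 ^ 211 = 223

223


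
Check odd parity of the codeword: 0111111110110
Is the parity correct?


Number of 1s: 10

No, parity error (10 ones)


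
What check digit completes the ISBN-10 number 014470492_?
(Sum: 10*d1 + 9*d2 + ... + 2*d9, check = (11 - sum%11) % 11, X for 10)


Weighted sum: 158
158 mod 11 = 4

Check digit: 7


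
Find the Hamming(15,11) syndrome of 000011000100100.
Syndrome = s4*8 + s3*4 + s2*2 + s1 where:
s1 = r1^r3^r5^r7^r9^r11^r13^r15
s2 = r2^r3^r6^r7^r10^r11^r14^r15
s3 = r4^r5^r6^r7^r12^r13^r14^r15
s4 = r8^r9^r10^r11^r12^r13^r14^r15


s1=0, s2=0, s3=1, s4=0

Syndrome = 4 (error at position 4)


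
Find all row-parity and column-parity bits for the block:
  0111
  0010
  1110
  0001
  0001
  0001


Row parities: 111111
Column parities: 1010

Row P: 111111, Col P: 1010, Corner: 0


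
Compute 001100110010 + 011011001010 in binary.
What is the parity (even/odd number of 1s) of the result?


001100110010 = 818
011011001010 = 1738
Sum = 2556 = 100111111100
1s count = 8

even parity (8 ones in 100111111100)


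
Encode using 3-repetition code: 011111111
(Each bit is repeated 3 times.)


Each bit -> 3 copies

000111111111111111111111111


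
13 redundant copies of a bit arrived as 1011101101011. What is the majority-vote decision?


Ones: 9 out of 13
Threshold: 7

1 (9/13 voted 1)


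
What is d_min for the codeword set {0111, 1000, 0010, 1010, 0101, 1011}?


Comparing all pairs, minimum distance: 1
Can detect 0 errors, correct 0 errors

1


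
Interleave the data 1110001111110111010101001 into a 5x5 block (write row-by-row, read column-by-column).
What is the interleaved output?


Matrix:
  11100
  01111
  11011
  10101
  01001
Read columns: 1011011101110100110001111

1011011101110100110001111


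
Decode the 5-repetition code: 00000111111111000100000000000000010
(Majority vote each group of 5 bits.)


Groups: 00000, 11111, 11110, 00100, 00000, 00000, 00010
Majority votes: 0110000

0110000


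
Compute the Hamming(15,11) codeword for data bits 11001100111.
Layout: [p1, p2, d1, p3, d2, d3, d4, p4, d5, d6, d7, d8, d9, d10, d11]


Parity bits: p1=1, p2=0, p3=0, p4=1

101010011100111


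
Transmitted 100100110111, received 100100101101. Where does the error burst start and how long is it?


XOR: 000000011010

Burst at position 7, length 4


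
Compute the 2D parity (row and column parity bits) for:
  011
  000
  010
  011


Row parities: 0010
Column parities: 010

Row P: 0010, Col P: 010, Corner: 1


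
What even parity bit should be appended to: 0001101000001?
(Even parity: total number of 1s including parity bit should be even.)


Number of 1s in data: 4
Parity bit: 0

0


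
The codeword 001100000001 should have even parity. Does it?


Number of 1s: 3

No, parity error (3 ones)


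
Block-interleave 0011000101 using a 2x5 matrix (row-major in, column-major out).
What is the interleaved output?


Matrix:
  00110
  00101
Read columns: 0000111001

0000111001


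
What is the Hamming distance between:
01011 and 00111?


XOR: 01100
Count of 1s: 2

2


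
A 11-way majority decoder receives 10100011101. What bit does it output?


Ones: 6 out of 11
Threshold: 6

1 (6/11 voted 1)


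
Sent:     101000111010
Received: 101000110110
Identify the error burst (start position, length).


XOR: 000000001100

Burst at position 8, length 2


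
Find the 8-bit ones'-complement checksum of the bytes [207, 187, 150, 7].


Sum = 551 mod 256 = 39
Complement = 216

216


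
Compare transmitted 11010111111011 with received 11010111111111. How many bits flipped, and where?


XOR: 00000000000100

1 error(s) at position(s): 11


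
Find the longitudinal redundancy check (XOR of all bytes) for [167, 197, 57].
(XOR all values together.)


XOR chain: 167 ^ 197 ^ 57 = 91

91


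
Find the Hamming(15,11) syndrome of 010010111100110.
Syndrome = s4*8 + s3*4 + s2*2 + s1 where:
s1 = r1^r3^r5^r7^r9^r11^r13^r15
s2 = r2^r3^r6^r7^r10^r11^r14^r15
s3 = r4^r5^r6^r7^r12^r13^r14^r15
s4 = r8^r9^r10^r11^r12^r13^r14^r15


s1=0, s2=0, s3=0, s4=1

Syndrome = 8 (error at position 8)


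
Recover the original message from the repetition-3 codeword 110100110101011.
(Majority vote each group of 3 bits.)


Groups: 110, 100, 110, 101, 011
Majority votes: 10111

10111


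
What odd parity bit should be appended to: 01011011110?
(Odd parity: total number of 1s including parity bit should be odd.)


Number of 1s in data: 7
Parity bit: 0

0


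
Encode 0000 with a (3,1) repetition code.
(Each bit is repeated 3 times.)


Each bit -> 3 copies

000000000000


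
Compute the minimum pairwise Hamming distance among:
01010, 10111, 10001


Comparing all pairs, minimum distance: 2
Can detect 1 errors, correct 0 errors

2


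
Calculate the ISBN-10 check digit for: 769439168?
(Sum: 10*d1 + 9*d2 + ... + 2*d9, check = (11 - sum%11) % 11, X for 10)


Weighted sum: 325
325 mod 11 = 6

Check digit: 5


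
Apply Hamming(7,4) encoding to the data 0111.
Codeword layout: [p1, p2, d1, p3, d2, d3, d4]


Parity bits: p1=0, p2=0, p3=1

0001111


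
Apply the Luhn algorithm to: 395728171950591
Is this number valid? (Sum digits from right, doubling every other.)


Luhn sum = 67
67 mod 10 = 7

Invalid (Luhn sum mod 10 = 7)


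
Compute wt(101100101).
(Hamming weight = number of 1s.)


Counting 1s in 101100101

5


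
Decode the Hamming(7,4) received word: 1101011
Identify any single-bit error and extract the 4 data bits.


Syndrome = 6: error at position 6

Data: 0001 (corrected bit 6)


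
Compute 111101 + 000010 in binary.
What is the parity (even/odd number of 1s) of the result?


111101 = 61
000010 = 2
Sum = 63 = 111111
1s count = 6

even parity (6 ones in 111111)


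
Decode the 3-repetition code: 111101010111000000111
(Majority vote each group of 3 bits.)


Groups: 111, 101, 010, 111, 000, 000, 111
Majority votes: 1101001

1101001


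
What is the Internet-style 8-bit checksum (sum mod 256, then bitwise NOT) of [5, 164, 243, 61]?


Sum = 473 mod 256 = 217
Complement = 38

38


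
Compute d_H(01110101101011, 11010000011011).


XOR: 10100101110000
Count of 1s: 6

6


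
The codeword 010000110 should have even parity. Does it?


Number of 1s: 3

No, parity error (3 ones)


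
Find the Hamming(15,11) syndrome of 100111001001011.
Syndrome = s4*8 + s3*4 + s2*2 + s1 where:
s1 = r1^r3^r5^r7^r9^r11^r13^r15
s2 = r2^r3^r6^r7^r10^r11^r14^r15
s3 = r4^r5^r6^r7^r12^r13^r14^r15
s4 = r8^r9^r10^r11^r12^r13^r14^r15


s1=0, s2=1, s3=0, s4=0

Syndrome = 2 (error at position 2)


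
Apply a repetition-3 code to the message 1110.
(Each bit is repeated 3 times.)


Each bit -> 3 copies

111111111000


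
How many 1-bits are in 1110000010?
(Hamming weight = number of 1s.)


Counting 1s in 1110000010

4


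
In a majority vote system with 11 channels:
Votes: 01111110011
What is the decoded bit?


Ones: 8 out of 11
Threshold: 6

1 (8/11 voted 1)


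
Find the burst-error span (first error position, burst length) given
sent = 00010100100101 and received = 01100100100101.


XOR: 01110000000000

Burst at position 1, length 3


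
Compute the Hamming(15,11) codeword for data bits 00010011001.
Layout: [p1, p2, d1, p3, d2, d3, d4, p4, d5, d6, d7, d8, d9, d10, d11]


Parity bits: p1=1, p2=1, p3=1, p4=1

110100110011001


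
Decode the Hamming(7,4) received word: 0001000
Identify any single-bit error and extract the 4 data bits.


Syndrome = 4: error at position 4

Data: 0000 (corrected bit 4)


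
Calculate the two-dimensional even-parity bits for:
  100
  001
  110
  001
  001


Row parities: 11011
Column parities: 011

Row P: 11011, Col P: 011, Corner: 0


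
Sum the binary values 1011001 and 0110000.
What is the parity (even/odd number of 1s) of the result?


1011001 = 89
0110000 = 48
Sum = 137 = 10001001
1s count = 3

odd parity (3 ones in 10001001)


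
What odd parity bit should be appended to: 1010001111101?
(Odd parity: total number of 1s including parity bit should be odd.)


Number of 1s in data: 8
Parity bit: 1

1


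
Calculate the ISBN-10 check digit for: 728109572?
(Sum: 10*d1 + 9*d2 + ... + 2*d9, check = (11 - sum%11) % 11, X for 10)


Weighted sum: 249
249 mod 11 = 7

Check digit: 4


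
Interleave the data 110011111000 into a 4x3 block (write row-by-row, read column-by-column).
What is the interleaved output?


Matrix:
  110
  011
  111
  000
Read columns: 101011100110

101011100110


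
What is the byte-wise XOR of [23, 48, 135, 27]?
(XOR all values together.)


XOR chain: 23 ^ 48 ^ 135 ^ 27 = 187

187


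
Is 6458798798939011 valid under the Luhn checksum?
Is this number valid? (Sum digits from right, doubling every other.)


Luhn sum = 85
85 mod 10 = 5

Invalid (Luhn sum mod 10 = 5)


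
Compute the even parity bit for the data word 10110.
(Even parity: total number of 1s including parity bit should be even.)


Number of 1s in data: 3
Parity bit: 1

1


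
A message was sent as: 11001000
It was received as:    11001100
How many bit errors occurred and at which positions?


XOR: 00000100

1 error(s) at position(s): 5


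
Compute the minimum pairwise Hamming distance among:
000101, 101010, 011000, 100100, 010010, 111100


Comparing all pairs, minimum distance: 2
Can detect 1 errors, correct 0 errors

2


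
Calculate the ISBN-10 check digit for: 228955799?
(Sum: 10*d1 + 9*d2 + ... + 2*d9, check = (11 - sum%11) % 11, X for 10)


Weighted sum: 293
293 mod 11 = 7

Check digit: 4


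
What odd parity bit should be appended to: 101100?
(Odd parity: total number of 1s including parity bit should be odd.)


Number of 1s in data: 3
Parity bit: 0

0


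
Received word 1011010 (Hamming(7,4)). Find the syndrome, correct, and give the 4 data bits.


Syndrome = 0: no error detected

Data: 1010 (no errors)


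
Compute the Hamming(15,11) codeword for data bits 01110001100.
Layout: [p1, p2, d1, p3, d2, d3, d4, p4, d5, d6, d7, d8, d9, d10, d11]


Parity bits: p1=1, p2=0, p3=1, p4=0

100111100001100


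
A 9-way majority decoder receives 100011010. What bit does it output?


Ones: 4 out of 9
Threshold: 5

0 (4/9 voted 1)


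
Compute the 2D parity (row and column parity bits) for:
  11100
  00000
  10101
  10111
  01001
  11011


Row parities: 101000
Column parities: 01100

Row P: 101000, Col P: 01100, Corner: 0


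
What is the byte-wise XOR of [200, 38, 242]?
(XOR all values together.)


XOR chain: 200 ^ 38 ^ 242 = 28

28


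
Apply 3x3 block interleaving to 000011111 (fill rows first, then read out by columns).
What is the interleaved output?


Matrix:
  000
  011
  111
Read columns: 001011011

001011011


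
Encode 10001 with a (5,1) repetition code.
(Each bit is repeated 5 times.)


Each bit -> 5 copies

1111100000000000000011111


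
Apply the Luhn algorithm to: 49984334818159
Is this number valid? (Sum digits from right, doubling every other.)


Luhn sum = 81
81 mod 10 = 1

Invalid (Luhn sum mod 10 = 1)


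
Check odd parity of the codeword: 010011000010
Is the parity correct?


Number of 1s: 4

No, parity error (4 ones)


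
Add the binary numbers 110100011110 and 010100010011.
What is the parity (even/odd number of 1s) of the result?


110100011110 = 3358
010100010011 = 1299
Sum = 4657 = 1001000110001
1s count = 5

odd parity (5 ones in 1001000110001)


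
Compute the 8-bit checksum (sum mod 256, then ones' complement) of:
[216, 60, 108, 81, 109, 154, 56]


Sum = 784 mod 256 = 16
Complement = 239

239


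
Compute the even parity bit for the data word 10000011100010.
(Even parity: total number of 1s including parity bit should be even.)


Number of 1s in data: 5
Parity bit: 1

1


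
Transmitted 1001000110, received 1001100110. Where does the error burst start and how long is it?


XOR: 0000100000

Burst at position 4, length 1


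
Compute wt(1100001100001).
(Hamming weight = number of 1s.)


Counting 1s in 1100001100001

5


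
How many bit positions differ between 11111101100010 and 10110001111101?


XOR: 01001100011111
Count of 1s: 8

8


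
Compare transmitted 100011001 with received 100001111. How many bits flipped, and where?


XOR: 000010110

3 error(s) at position(s): 4, 6, 7


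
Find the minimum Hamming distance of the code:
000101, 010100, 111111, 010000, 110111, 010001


Comparing all pairs, minimum distance: 1
Can detect 0 errors, correct 0 errors

1


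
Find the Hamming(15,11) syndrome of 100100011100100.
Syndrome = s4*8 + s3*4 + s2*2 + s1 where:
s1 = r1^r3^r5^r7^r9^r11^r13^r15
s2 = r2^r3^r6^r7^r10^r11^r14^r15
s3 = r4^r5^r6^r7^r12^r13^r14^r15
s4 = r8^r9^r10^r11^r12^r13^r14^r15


s1=1, s2=1, s3=0, s4=0

Syndrome = 3 (error at position 3)


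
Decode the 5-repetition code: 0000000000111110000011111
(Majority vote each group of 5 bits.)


Groups: 00000, 00000, 11111, 00000, 11111
Majority votes: 00101

00101


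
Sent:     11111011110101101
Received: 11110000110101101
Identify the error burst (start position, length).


XOR: 00001011000000000

Burst at position 4, length 4


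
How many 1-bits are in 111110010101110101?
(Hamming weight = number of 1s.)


Counting 1s in 111110010101110101

12


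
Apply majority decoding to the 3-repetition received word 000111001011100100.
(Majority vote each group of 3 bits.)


Groups: 000, 111, 001, 011, 100, 100
Majority votes: 010100

010100


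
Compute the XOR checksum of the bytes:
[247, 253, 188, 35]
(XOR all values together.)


XOR chain: 247 ^ 253 ^ 188 ^ 35 = 149

149


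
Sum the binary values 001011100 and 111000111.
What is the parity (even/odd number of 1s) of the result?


001011100 = 92
111000111 = 455
Sum = 547 = 1000100011
1s count = 4

even parity (4 ones in 1000100011)


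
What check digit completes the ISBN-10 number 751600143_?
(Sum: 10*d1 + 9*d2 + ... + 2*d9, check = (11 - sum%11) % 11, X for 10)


Weighted sum: 187
187 mod 11 = 0

Check digit: 0


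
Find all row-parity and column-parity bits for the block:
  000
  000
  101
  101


Row parities: 0000
Column parities: 000

Row P: 0000, Col P: 000, Corner: 0


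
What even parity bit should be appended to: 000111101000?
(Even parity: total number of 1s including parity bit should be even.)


Number of 1s in data: 5
Parity bit: 1

1


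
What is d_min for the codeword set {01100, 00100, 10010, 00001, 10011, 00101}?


Comparing all pairs, minimum distance: 1
Can detect 0 errors, correct 0 errors

1


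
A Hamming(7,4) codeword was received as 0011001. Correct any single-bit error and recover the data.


Syndrome = 0: no error detected

Data: 1001 (no errors)


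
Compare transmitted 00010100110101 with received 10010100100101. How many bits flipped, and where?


XOR: 10000000010000

2 error(s) at position(s): 0, 9


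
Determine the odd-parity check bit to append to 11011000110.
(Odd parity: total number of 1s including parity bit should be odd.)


Number of 1s in data: 6
Parity bit: 1

1


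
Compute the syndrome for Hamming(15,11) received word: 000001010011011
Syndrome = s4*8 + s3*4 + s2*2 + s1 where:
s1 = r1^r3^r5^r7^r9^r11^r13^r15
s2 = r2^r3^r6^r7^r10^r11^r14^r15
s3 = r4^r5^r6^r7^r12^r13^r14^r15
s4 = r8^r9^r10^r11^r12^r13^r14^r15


s1=0, s2=0, s3=0, s4=1

Syndrome = 8 (error at position 8)


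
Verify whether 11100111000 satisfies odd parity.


Number of 1s: 6

No, parity error (6 ones)


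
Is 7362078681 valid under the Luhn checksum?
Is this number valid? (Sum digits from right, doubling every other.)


Luhn sum = 41
41 mod 10 = 1

Invalid (Luhn sum mod 10 = 1)


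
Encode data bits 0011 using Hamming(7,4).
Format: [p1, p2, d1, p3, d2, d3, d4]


Parity bits: p1=1, p2=0, p3=0

1000011


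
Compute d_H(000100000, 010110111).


XOR: 010010111
Count of 1s: 5

5


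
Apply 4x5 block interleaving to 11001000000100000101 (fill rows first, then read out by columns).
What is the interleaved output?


Matrix:
  11001
  00000
  01000
  00101
Read columns: 10001010000100001001

10001010000100001001


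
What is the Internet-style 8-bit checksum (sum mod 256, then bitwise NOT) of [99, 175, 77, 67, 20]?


Sum = 438 mod 256 = 182
Complement = 73

73


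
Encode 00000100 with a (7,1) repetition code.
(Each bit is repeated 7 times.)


Each bit -> 7 copies

00000000000000000000000000000000000111111100000000000000


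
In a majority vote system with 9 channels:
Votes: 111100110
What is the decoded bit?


Ones: 6 out of 9
Threshold: 5

1 (6/9 voted 1)


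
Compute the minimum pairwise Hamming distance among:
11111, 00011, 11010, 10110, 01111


Comparing all pairs, minimum distance: 1
Can detect 0 errors, correct 0 errors

1


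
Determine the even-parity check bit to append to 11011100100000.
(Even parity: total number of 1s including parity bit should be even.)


Number of 1s in data: 6
Parity bit: 0

0


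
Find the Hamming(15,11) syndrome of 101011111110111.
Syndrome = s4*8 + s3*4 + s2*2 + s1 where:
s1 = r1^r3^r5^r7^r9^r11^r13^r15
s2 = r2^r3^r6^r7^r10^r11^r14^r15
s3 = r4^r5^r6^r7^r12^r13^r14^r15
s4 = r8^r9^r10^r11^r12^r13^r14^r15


s1=0, s2=1, s3=0, s4=1

Syndrome = 10 (error at position 10)


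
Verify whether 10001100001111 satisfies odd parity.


Number of 1s: 7

Yes, parity is correct (7 ones)


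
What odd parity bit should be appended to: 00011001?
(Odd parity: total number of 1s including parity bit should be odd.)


Number of 1s in data: 3
Parity bit: 0

0


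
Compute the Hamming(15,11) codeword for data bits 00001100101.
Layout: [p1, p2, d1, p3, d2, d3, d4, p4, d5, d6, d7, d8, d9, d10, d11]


Parity bits: p1=1, p2=0, p3=0, p4=0

100000001100101


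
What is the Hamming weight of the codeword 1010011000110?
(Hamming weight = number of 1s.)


Counting 1s in 1010011000110

6


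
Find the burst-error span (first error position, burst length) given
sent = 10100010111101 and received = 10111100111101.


XOR: 00011110000000

Burst at position 3, length 4


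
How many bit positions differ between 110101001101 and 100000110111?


XOR: 010101111010
Count of 1s: 7

7


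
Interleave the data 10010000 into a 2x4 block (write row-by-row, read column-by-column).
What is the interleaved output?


Matrix:
  1001
  0000
Read columns: 10000010

10000010


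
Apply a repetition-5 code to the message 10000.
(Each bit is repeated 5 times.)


Each bit -> 5 copies

1111100000000000000000000


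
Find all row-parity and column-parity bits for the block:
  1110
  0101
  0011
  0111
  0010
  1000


Row parities: 100111
Column parities: 0101

Row P: 100111, Col P: 0101, Corner: 0


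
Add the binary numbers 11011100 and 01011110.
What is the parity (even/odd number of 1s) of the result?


11011100 = 220
01011110 = 94
Sum = 314 = 100111010
1s count = 5

odd parity (5 ones in 100111010)


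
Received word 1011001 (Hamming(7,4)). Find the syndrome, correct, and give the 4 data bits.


Syndrome = 1: error at position 1

Data: 1001 (corrected bit 1)


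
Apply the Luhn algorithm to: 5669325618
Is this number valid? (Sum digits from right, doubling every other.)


Luhn sum = 44
44 mod 10 = 4

Invalid (Luhn sum mod 10 = 4)


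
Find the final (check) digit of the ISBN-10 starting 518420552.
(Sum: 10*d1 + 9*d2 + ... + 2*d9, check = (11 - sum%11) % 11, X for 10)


Weighted sum: 202
202 mod 11 = 4

Check digit: 7


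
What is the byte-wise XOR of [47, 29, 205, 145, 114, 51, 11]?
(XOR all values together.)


XOR chain: 47 ^ 29 ^ 205 ^ 145 ^ 114 ^ 51 ^ 11 = 36

36


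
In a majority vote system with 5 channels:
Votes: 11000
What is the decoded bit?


Ones: 2 out of 5
Threshold: 3

0 (2/5 voted 1)


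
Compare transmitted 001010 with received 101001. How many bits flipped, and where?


XOR: 100011

3 error(s) at position(s): 0, 4, 5


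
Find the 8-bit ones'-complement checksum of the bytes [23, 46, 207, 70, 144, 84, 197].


Sum = 771 mod 256 = 3
Complement = 252

252


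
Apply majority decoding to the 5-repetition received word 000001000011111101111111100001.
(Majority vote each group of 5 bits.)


Groups: 00000, 10000, 11111, 10111, 11111, 00001
Majority votes: 001110

001110


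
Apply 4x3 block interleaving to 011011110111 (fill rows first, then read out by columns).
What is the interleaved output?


Matrix:
  011
  011
  110
  111
Read columns: 001111111101

001111111101


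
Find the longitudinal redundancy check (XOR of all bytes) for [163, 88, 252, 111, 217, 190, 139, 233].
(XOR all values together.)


XOR chain: 163 ^ 88 ^ 252 ^ 111 ^ 217 ^ 190 ^ 139 ^ 233 = 109

109


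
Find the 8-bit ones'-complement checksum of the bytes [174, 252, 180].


Sum = 606 mod 256 = 94
Complement = 161

161


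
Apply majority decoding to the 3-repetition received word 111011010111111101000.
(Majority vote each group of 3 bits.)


Groups: 111, 011, 010, 111, 111, 101, 000
Majority votes: 1101110

1101110


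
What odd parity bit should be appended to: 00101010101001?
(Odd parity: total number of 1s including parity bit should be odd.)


Number of 1s in data: 6
Parity bit: 1

1


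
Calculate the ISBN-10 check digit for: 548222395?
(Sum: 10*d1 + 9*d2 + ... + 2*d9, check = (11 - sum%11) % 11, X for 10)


Weighted sum: 235
235 mod 11 = 4

Check digit: 7


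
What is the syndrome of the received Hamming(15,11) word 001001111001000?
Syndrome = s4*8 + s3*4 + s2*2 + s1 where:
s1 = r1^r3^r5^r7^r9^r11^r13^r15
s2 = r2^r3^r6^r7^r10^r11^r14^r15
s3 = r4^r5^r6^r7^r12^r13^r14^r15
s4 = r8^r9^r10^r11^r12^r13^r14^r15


s1=1, s2=1, s3=1, s4=1

Syndrome = 15 (error at position 15)


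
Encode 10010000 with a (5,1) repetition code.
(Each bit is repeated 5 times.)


Each bit -> 5 copies

1111100000000001111100000000000000000000


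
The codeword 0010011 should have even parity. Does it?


Number of 1s: 3

No, parity error (3 ones)


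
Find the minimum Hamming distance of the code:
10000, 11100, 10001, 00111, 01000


Comparing all pairs, minimum distance: 1
Can detect 0 errors, correct 0 errors

1


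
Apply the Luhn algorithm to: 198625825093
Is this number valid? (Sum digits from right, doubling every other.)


Luhn sum = 55
55 mod 10 = 5

Invalid (Luhn sum mod 10 = 5)


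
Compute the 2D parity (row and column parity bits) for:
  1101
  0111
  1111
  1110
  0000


Row parities: 11010
Column parities: 1011

Row P: 11010, Col P: 1011, Corner: 1


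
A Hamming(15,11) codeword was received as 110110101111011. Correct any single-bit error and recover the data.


Syndrome = 0: no error detected

Data: 01011111011 (no errors)


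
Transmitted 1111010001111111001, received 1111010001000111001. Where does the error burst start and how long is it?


XOR: 0000000000111000000

Burst at position 10, length 3


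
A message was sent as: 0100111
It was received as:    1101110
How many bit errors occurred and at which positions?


XOR: 1001001

3 error(s) at position(s): 0, 3, 6


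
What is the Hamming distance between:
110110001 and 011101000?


XOR: 101011001
Count of 1s: 5

5


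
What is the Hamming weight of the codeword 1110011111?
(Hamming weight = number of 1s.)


Counting 1s in 1110011111

8


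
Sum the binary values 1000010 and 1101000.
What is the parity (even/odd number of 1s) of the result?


1000010 = 66
1101000 = 104
Sum = 170 = 10101010
1s count = 4

even parity (4 ones in 10101010)


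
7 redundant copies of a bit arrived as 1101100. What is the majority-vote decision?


Ones: 4 out of 7
Threshold: 4

1 (4/7 voted 1)


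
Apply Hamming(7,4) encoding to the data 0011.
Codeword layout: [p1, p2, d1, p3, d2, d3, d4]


Parity bits: p1=1, p2=0, p3=0

1000011


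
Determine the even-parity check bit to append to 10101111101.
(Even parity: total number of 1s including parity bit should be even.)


Number of 1s in data: 8
Parity bit: 0

0


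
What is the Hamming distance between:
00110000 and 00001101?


XOR: 00111101
Count of 1s: 5

5


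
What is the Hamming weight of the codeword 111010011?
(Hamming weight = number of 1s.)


Counting 1s in 111010011

6


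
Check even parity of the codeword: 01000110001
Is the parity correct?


Number of 1s: 4

Yes, parity is correct (4 ones)


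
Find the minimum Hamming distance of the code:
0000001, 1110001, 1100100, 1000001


Comparing all pairs, minimum distance: 1
Can detect 0 errors, correct 0 errors

1


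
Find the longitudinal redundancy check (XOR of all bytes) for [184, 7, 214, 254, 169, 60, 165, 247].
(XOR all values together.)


XOR chain: 184 ^ 7 ^ 214 ^ 254 ^ 169 ^ 60 ^ 165 ^ 247 = 80

80


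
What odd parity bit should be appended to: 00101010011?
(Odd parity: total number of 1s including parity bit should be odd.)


Number of 1s in data: 5
Parity bit: 0

0


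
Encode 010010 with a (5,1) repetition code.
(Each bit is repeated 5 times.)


Each bit -> 5 copies

000001111100000000001111100000


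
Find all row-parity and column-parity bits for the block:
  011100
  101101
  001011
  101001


Row parities: 1011
Column parities: 010011

Row P: 1011, Col P: 010011, Corner: 1


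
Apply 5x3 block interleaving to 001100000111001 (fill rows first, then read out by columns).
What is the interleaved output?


Matrix:
  001
  100
  000
  111
  001
Read columns: 010100001010011

010100001010011


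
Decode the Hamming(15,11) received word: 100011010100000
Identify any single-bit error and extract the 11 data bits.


Syndrome = 0: no error detected

Data: 01100100000 (no errors)


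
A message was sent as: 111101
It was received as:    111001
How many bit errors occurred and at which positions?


XOR: 000100

1 error(s) at position(s): 3


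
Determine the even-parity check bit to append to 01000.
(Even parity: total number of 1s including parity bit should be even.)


Number of 1s in data: 1
Parity bit: 1

1


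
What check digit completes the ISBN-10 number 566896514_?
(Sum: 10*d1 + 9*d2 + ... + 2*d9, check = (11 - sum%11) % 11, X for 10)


Weighted sum: 323
323 mod 11 = 4

Check digit: 7


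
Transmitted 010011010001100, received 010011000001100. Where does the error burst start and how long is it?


XOR: 000000010000000

Burst at position 7, length 1


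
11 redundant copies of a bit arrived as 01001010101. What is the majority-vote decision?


Ones: 5 out of 11
Threshold: 6

0 (5/11 voted 1)


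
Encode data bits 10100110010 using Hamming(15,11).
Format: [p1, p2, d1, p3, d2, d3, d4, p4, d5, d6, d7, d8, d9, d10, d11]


Parity bits: p1=0, p2=1, p3=0, p4=1

011001010110010


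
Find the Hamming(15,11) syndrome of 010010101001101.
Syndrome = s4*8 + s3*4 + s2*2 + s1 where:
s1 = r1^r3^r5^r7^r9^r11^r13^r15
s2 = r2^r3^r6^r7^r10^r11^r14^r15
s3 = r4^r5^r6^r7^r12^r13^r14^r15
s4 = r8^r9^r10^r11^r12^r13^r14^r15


s1=1, s2=1, s3=1, s4=0

Syndrome = 7 (error at position 7)


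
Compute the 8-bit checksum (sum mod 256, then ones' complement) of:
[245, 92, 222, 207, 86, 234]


Sum = 1086 mod 256 = 62
Complement = 193

193


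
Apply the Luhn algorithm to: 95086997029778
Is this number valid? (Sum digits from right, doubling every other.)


Luhn sum = 81
81 mod 10 = 1

Invalid (Luhn sum mod 10 = 1)


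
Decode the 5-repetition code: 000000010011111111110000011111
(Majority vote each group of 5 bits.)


Groups: 00000, 00100, 11111, 11111, 00000, 11111
Majority votes: 001101

001101


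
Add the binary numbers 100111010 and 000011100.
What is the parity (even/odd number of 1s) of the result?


100111010 = 314
000011100 = 28
Sum = 342 = 101010110
1s count = 5

odd parity (5 ones in 101010110)


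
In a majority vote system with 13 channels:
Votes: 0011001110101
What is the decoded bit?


Ones: 7 out of 13
Threshold: 7

1 (7/13 voted 1)


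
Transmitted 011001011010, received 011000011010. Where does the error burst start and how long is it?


XOR: 000001000000

Burst at position 5, length 1


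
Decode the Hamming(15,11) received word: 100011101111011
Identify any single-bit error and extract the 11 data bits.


Syndrome = 0: no error detected

Data: 01111111011 (no errors)


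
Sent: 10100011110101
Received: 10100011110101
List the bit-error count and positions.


XOR: 00000000000000

0 errors (received matches sent)


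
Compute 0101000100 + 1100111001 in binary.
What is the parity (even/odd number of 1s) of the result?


0101000100 = 324
1100111001 = 825
Sum = 1149 = 10001111101
1s count = 7

odd parity (7 ones in 10001111101)


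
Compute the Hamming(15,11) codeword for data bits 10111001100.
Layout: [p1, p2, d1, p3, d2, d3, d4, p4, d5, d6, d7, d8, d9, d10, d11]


Parity bits: p1=0, p2=1, p3=0, p4=1

011001111001100


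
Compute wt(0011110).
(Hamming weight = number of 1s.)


Counting 1s in 0011110

4


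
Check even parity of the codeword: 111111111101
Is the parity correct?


Number of 1s: 11

No, parity error (11 ones)


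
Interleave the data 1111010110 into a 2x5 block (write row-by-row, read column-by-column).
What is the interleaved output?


Matrix:
  11110
  10110
Read columns: 1110111100

1110111100


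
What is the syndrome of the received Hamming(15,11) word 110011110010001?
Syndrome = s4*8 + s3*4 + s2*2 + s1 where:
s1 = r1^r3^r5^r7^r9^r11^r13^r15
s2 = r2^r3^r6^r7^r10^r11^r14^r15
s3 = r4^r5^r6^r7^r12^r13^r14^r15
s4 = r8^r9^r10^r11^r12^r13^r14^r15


s1=1, s2=1, s3=0, s4=1

Syndrome = 11 (error at position 11)


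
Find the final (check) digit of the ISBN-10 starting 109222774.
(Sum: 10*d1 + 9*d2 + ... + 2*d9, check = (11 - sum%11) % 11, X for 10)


Weighted sum: 175
175 mod 11 = 10

Check digit: 1


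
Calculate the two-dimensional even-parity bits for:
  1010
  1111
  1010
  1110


Row parities: 0001
Column parities: 0001

Row P: 0001, Col P: 0001, Corner: 1


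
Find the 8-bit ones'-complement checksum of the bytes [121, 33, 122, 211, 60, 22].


Sum = 569 mod 256 = 57
Complement = 198

198


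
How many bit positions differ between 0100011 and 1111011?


XOR: 1011000
Count of 1s: 3

3


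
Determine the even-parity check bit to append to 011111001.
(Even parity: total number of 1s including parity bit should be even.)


Number of 1s in data: 6
Parity bit: 0

0


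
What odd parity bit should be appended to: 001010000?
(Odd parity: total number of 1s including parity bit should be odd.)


Number of 1s in data: 2
Parity bit: 1

1


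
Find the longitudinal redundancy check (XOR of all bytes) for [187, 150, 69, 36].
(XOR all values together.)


XOR chain: 187 ^ 150 ^ 69 ^ 36 = 76

76


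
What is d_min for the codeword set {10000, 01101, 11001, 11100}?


Comparing all pairs, minimum distance: 2
Can detect 1 errors, correct 0 errors

2


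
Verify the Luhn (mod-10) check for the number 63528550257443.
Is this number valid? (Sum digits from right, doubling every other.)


Luhn sum = 51
51 mod 10 = 1

Invalid (Luhn sum mod 10 = 1)


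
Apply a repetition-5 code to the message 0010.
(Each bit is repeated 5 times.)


Each bit -> 5 copies

00000000001111100000


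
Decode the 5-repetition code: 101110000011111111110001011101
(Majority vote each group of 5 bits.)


Groups: 10111, 00000, 11111, 11111, 00010, 11101
Majority votes: 101101

101101


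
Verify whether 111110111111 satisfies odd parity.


Number of 1s: 11

Yes, parity is correct (11 ones)


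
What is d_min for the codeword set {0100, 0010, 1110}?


Comparing all pairs, minimum distance: 2
Can detect 1 errors, correct 0 errors

2


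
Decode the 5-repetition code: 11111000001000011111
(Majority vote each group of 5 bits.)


Groups: 11111, 00000, 10000, 11111
Majority votes: 1001

1001


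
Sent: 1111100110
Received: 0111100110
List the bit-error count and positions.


XOR: 1000000000

1 error(s) at position(s): 0


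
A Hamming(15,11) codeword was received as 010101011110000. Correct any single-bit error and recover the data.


Syndrome = 0: no error detected

Data: 00101110000 (no errors)


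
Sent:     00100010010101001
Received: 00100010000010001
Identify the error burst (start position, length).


XOR: 00000000010111000

Burst at position 9, length 5


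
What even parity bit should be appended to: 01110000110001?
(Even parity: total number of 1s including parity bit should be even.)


Number of 1s in data: 6
Parity bit: 0

0


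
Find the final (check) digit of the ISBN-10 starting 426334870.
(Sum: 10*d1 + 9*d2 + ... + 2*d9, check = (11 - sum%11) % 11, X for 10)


Weighted sum: 218
218 mod 11 = 9

Check digit: 2


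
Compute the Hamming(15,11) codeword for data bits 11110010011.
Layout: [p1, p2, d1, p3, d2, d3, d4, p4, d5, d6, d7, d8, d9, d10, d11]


Parity bits: p1=1, p2=0, p3=1, p4=1

101111110010011


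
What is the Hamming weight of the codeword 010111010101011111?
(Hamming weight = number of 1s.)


Counting 1s in 010111010101011111

12


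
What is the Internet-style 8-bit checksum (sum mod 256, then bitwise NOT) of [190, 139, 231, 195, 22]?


Sum = 777 mod 256 = 9
Complement = 246

246


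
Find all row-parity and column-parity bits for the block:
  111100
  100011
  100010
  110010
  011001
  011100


Row parities: 010111
Column parities: 001010

Row P: 010111, Col P: 001010, Corner: 0


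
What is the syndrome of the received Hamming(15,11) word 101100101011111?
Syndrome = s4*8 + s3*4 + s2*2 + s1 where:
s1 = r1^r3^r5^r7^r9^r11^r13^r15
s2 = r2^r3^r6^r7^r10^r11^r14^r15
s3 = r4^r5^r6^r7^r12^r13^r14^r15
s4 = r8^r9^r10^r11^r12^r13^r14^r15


s1=1, s2=1, s3=0, s4=0

Syndrome = 3 (error at position 3)


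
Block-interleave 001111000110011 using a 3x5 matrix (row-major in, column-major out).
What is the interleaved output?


Matrix:
  00111
  10001
  10011
Read columns: 011000100101111

011000100101111


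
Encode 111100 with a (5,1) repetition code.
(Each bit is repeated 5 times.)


Each bit -> 5 copies

111111111111111111110000000000


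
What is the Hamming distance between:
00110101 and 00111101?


XOR: 00001000
Count of 1s: 1

1


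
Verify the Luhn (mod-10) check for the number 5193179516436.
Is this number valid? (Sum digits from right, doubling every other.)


Luhn sum = 58
58 mod 10 = 8

Invalid (Luhn sum mod 10 = 8)


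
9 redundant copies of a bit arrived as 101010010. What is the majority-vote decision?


Ones: 4 out of 9
Threshold: 5

0 (4/9 voted 1)


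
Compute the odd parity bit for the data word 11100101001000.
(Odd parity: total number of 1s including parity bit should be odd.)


Number of 1s in data: 6
Parity bit: 1

1


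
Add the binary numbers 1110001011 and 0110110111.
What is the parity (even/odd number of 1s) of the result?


1110001011 = 907
0110110111 = 439
Sum = 1346 = 10101000010
1s count = 4

even parity (4 ones in 10101000010)


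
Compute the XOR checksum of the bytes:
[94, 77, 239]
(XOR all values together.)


XOR chain: 94 ^ 77 ^ 239 = 252

252


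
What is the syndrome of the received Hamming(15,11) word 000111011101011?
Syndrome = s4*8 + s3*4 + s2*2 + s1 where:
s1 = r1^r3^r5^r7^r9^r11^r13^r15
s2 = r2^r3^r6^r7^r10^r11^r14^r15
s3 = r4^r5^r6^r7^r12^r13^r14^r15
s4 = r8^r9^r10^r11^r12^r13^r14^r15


s1=1, s2=0, s3=0, s4=0

Syndrome = 1 (error at position 1)


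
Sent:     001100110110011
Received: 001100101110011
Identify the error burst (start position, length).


XOR: 000000011000000

Burst at position 7, length 2


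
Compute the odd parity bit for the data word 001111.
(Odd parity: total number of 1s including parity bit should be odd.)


Number of 1s in data: 4
Parity bit: 1

1


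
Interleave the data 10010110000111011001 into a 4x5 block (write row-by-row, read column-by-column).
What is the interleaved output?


Matrix:
  10010
  11000
  01110
  11001
Read columns: 11010111001010100001

11010111001010100001


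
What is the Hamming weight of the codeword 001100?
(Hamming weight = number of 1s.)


Counting 1s in 001100

2


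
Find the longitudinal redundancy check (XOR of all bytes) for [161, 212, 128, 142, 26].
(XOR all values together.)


XOR chain: 161 ^ 212 ^ 128 ^ 142 ^ 26 = 97

97


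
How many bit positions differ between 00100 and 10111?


XOR: 10011
Count of 1s: 3

3


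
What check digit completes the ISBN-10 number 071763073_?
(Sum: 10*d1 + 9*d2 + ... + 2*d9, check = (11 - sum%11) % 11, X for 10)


Weighted sum: 198
198 mod 11 = 0

Check digit: 0


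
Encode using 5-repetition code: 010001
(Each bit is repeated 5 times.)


Each bit -> 5 copies

000001111100000000000000011111


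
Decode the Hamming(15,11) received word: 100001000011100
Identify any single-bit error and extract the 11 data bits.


Syndrome = 13: error at position 13

Data: 00100011000 (corrected bit 13)


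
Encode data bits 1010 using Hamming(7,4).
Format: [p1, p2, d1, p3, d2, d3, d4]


Parity bits: p1=1, p2=0, p3=1

1011010


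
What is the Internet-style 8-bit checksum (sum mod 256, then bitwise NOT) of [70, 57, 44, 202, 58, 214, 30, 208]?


Sum = 883 mod 256 = 115
Complement = 140

140


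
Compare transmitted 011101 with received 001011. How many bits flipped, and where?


XOR: 010110

3 error(s) at position(s): 1, 3, 4


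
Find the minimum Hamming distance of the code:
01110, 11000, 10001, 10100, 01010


Comparing all pairs, minimum distance: 1
Can detect 0 errors, correct 0 errors

1


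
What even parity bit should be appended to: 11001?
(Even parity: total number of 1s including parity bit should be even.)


Number of 1s in data: 3
Parity bit: 1

1


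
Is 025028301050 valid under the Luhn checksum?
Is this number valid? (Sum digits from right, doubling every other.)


Luhn sum = 24
24 mod 10 = 4

Invalid (Luhn sum mod 10 = 4)


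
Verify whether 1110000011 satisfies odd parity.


Number of 1s: 5

Yes, parity is correct (5 ones)


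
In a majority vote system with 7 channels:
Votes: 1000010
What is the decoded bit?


Ones: 2 out of 7
Threshold: 4

0 (2/7 voted 1)


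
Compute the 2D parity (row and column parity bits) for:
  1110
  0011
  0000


Row parities: 100
Column parities: 1101

Row P: 100, Col P: 1101, Corner: 1


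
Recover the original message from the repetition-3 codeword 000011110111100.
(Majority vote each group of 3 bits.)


Groups: 000, 011, 110, 111, 100
Majority votes: 01110

01110


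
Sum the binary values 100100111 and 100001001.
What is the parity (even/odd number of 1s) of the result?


100100111 = 295
100001001 = 265
Sum = 560 = 1000110000
1s count = 3

odd parity (3 ones in 1000110000)


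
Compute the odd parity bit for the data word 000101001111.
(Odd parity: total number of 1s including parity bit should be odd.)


Number of 1s in data: 6
Parity bit: 1

1


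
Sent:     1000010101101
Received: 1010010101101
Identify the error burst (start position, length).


XOR: 0010000000000

Burst at position 2, length 1


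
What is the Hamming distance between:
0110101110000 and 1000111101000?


XOR: 1110010011000
Count of 1s: 6

6
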